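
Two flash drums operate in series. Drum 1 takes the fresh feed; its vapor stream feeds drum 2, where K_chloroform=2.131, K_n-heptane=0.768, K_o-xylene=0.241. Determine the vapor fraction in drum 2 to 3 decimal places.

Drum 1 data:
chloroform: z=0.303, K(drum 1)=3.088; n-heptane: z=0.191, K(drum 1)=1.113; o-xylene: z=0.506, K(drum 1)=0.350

V/F (drum 2) = 0.634

Drum 1:
Newton iteration, ψ₁⁰ = 0.61:
  ψ₁ = 0.610: g = -0.2465, g' = -0.845 → ψ₁ = 0.318
  ψ₁ = 0.318: g = -0.0136, g' = -0.819 → ψ₁ = 0.301
  ψ₁ = 0.301: g = 0.0001, g' = -0.831 → ψ₁ = 0.302
Converged at ψ₁ = 0.302.
Drum-1 compositions:
  chloroform: x = 0.186, y = 0.574
  n-heptane: x = 0.185, y = 0.206
  o-xylene: x = 0.629, y = 0.220
Drum-2 feed = drum-1 vapor: z₂ = (0.5741, 0.2056, 0.2203).
Drum 2:
Let ψ₂ = V/F and solve Σ zᵢ(Kᵢ−1)/(1+ψ₂(Kᵢ−1)) = 0.
Check two-phase: ΣzᵢKᵢ = 1.434 > 1 and Σzᵢ/Kᵢ = 1.451 > 1, so g(0) = 0.434 > 0 and g(1) = -0.451 < 0.
Newton iteration, ψ₂⁰ = 0.46:
  ψ₂ = 0.460: g = 0.1169, g' = -0.631 → ψ₂ = 0.645
  ψ₂ = 0.645: g = -0.0083, g' = -0.748 → ψ₂ = 0.634
Converged at ψ₂ = 0.634.
  chloroform: x = 0.334, y = 0.713
  n-heptane: x = 0.241, y = 0.185
  o-xylene: x = 0.425, y = 0.102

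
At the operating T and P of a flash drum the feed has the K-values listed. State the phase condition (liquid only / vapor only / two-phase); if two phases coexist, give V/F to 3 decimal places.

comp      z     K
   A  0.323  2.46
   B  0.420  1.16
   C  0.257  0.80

vapor only

ΣzᵢKᵢ = 1.487; Σzᵢ/Kᵢ = 0.815.
Since Σzᵢ/Kᵢ < 1 the mixture is above its dew point — single vapor phase.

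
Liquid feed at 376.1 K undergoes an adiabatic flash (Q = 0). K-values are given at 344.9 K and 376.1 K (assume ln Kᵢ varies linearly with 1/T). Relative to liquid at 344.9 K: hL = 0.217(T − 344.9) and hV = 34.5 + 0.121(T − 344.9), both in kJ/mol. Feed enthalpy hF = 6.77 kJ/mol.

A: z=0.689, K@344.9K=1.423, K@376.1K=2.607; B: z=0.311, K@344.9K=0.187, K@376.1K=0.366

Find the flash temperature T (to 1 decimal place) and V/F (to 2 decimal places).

T = 346.3 K, V/F = 0.19

Adiabatic flash: solve Rachford–Rice at each trial T, then check hF = ψ·hV(T) + (1−ψ)·hL(T).
  T = 344.9 K: K = (1.423, 0.187), RR gives ψ = 0.112, H_out = 3.873 kJ/mol
  T = 376.1 K: K = (2.607, 0.366), RR gives ψ = 0.893, H_out = 34.911 kJ/mol
  T = 360.5 K: K = (1.951, 0.265), RR gives ψ = 0.611, H_out = 23.554 kJ/mol
  T = 352.7 K: K = (1.672, 0.224), RR gives ψ = 0.425, H_out = 16.032 kJ/mol
  T = 348.8 K: K = (1.544, 0.205), RR gives ψ = 0.295, H_out = 10.902 kJ/mol
  T = 346.9 K: K = (1.484, 0.196), RR gives ψ = 0.215, H_out = 7.794 kJ/mol
  T = 345.9 K: K = (1.453, 0.191), RR gives ψ = 0.166, H_out = 5.932 kJ/mol
  T = 346.4 K: K = (1.469, 0.194), RR gives ψ = 0.191, H_out = 6.885 kJ/mol
Linear interpolation between T = 345.9 (H_out = 5.932) and T = 346.4 (H_out = 6.885) on hF = 6.77 gives T ≈ 346.3 K, at which ψ = 0.19.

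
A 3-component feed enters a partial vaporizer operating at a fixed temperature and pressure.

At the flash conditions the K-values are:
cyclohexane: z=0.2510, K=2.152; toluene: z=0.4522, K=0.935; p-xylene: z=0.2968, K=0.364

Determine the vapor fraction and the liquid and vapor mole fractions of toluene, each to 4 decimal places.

ψ = 0.1711, x_toluene = 0.4573, y_toluene = 0.4276

Material balance + equilibrium reduce to Σ zᵢ(Kᵢ−1)/(1+ψ(Kᵢ−1)) = 0.
Feasibility: ΣzᵢKᵢ = 1.0710, Σzᵢ/Kᵢ = 1.4157 — both > 1, two phases present.
Newton iteration, ψ⁰ = 0.64:
  ψ = 0.6400: g = -0.18257, g' = -0.4539 → ψ = 0.2378
  ψ = 0.2378: g = -0.02527, g' = -0.3739 → ψ = 0.1702
  ψ = 0.1702: g = 0.00036, g' = -0.3858 → ψ = 0.1711
Converged at ψ = 0.1711.
Compositions from xᵢ = zᵢ/(1+ψ(Kᵢ−1)), yᵢ = Kᵢxᵢ:
  cyclohexane: x = 0.2097, y = 0.4512
  toluene: x = 0.4573, y = 0.4276
  p-xylene: x = 0.3330, y = 0.1212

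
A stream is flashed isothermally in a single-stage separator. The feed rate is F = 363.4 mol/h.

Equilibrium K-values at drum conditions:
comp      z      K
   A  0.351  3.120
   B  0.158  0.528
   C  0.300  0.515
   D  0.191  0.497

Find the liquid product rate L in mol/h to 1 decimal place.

L = 212.8 mol/h

Material balance + equilibrium reduce to Σ zᵢ(Kᵢ−1)/(1+ψ(Kᵢ−1)) = 0.
Check two-phase: ΣzᵢKᵢ = 1.428 > 1 and Σzᵢ/Kᵢ = 1.379 > 1, so g(0) = 0.428 > 0 and g(1) = -0.379 < 0.
Newton iteration, ψ⁰ = 0.5:
  ψ = 0.500: g = -0.0568, g' = -0.641 → ψ = 0.411
  ψ = 0.411: g = 0.0020, g' = -0.691 → ψ = 0.414
Converged at ψ = 0.414.
Then V = ψ·F = 0.4143·363.4 = 150.6 mol/h and L = F − V = 212.8 mol/h.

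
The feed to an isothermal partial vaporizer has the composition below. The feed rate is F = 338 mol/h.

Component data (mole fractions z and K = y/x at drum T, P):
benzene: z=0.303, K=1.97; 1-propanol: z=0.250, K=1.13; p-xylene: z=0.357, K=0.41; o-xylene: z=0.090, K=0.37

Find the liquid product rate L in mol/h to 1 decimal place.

L = 291.6 mol/h

Rachford–Rice: g(ψ) = Σ zᵢ(Kᵢ−1)/(1+ψ(Kᵢ−1)) = 0.
g(0) = ΣzᵢKᵢ − 1 = 0.059 and g(1) = 1 − Σzᵢ/Kᵢ = -0.489, so a root lies in (0, 1).
Iterate (Newton) starting at ψ = 0.6:
  ψ = 0.600: g = -0.2013, g' = -0.508 → ψ = 0.204
  ψ = 0.204: g = -0.0273, g' = -0.410 → ψ = 0.137
Converged at ψ = 0.137.
Then V = ψ·F = 0.1374·338 = 46.4 mol/h and L = F − V = 291.6 mol/h.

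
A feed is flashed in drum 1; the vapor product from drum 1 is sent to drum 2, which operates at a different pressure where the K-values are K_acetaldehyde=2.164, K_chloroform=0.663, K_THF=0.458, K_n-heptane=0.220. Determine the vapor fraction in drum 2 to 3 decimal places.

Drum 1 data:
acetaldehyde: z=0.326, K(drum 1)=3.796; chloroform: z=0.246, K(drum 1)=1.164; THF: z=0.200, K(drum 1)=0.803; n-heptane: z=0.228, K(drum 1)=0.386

V/F (drum 2) = 0.196

Drum 1:
Rachford–Rice: g(ψ₁) = Σ zᵢ(Kᵢ−1)/(1+ψ₁(Kᵢ−1)) = 0.
g(0) = ΣzᵢKᵢ − 1 = 0.772 and g(1) = 1 − Σzᵢ/Kᵢ = -0.137, so a root lies in (0, 1).
Iterate (Newton) starting at ψ₁ = 0.5:
  ψ₁ = 0.500: g = 0.1717, g' = -0.637 → ψ₁ = 0.769
  ψ₁ = 0.769: g = 0.0133, g' = -0.581 → ψ₁ = 0.792
Converged at ψ₁ = 0.792.
Drum-1 compositions:
  acetaldehyde: x = 0.101, y = 0.385
  chloroform: x = 0.218, y = 0.253
  THF: x = 0.237, y = 0.190
  n-heptane: x = 0.444, y = 0.171
Drum-2 feed = drum-1 vapor: z₂ = (0.3849, 0.2534, 0.1903, 0.1713).
Drum 2:
Let ψ₂ = V/F and solve Σ zᵢ(Kᵢ−1)/(1+ψ₂(Kᵢ−1)) = 0.
Feasibility: ΣzᵢKᵢ = 1.126, Σzᵢ/Kᵢ = 1.754 — both > 1, two phases present.
Newton–Raphson from ψ₂ = 0.5:
  ψ₂ = 0.500: g = -0.1801, g' = -0.635 → ψ₂ = 0.217
  ψ₂ = 0.217: g = -0.0120, g' = -0.589 → ψ₂ = 0.196
Converged at ψ₂ = 0.196.
  acetaldehyde: x = 0.313, y = 0.678
  chloroform: x = 0.271, y = 0.180
  THF: x = 0.213, y = 0.098
  n-heptane: x = 0.202, y = 0.045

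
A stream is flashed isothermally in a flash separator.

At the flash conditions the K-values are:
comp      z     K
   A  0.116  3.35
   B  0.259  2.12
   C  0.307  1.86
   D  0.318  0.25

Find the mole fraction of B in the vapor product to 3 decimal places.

Material balance + equilibrium reduce to Σ zᵢ(Kᵢ−1)/(1+V/F(Kᵢ−1)) = 0.
Check two-phase: ΣzᵢKᵢ = 1.588 > 1 and Σzᵢ/Kᵢ = 1.594 > 1, so g(0) = 0.588 > 0 and g(1) = -0.594 < 0.
Newton iteration, V/F⁰ = 0.39:
  V/F = 0.390: g = 0.2047, g' = -0.816 → V/F = 0.641
  V/F = 0.641: g = -0.0113, g' = -0.969 → V/F = 0.629
Converged at V/F = 0.629.
Compositions from xᵢ = zᵢ/(1+V/F(Kᵢ−1)), yᵢ = Kᵢxᵢ:
  A: x = 0.047, y = 0.157
  B: x = 0.152, y = 0.322
  C: x = 0.199, y = 0.371
  D: x = 0.602, y = 0.151

y_B = 0.322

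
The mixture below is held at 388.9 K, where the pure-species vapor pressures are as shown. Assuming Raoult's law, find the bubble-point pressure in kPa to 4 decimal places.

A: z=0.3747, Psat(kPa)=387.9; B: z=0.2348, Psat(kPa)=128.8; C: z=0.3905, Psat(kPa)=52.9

Pbub = 196.2458 kPa

At the bubble point ψ → 0, so ΣzᵢKᵢ = 1 with Kᵢ = Pᵢˢᵃᵗ/P ⇒ P = ΣzᵢPᵢˢᵃᵗ.
P = 0.3747·387.9 + 0.2348·128.8 + 0.3905·52.9 = 196.2458 kPa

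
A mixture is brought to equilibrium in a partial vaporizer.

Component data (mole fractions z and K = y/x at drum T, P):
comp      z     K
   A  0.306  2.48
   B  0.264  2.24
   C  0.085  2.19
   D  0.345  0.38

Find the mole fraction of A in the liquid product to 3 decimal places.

Rachford–Rice: g(V/F) = Σ zᵢ(Kᵢ−1)/(1+V/F(Kᵢ−1)) = 0.
Check two-phase: ΣzᵢKᵢ = 1.667 > 1 and Σzᵢ/Kᵢ = 1.188 > 1, so g(0) = 0.667 > 0 and g(1) = -0.188 < 0.
Newton iteration, V/F⁰ = 0.63:
  V/F = 0.630: g = 0.1250, g' = -0.704 → V/F = 0.808
  V/F = 0.808: g = -0.0069, g' = -0.804 → V/F = 0.799
Converged at V/F = 0.799.
Compositions from xᵢ = zᵢ/(1+V/F(Kᵢ−1)), yᵢ = Kᵢxᵢ:
  A: x = 0.140, y = 0.348
  B: x = 0.133, y = 0.297
  C: x = 0.044, y = 0.095
  D: x = 0.684, y = 0.260

x_A = 0.140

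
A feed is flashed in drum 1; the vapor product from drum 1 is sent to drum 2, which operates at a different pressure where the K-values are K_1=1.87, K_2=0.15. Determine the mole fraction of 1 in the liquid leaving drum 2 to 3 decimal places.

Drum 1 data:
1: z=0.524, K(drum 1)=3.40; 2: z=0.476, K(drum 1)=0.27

Drum 1:
Binary case is linear: z₁(K₁−1)(1+ψ₁(K₂−1)) + z₂(K₂−1)(1+ψ₁(K₁−1)) = 0
⇒ ψ₁ = [z₁(K₁−1)+z₂(K₂−1)] / [−(K₁−1)(K₂−1)] = 0.9101/1.7520 = 0.519
Drum-1 compositions:
  1: x = 0.233, y = 0.793
  2: x = 0.767, y = 0.207
Drum-2 feed = drum-1 vapor: z₂ = (0.7930, 0.2070).
Drum 2:
Binary case is linear: z₁(K₁−1)(1+ψ₂(K₂−1)) + z₂(K₂−1)(1+ψ₂(K₁−1)) = 0
⇒ ψ₂ = [z₁(K₁−1)+z₂(K₂−1)] / [−(K₁−1)(K₂−1)] = 0.5139/0.7395 = 0.695
  1: x = 0.494, y = 0.924
  2: x = 0.506, y = 0.076

x_1 (drum 2) = 0.494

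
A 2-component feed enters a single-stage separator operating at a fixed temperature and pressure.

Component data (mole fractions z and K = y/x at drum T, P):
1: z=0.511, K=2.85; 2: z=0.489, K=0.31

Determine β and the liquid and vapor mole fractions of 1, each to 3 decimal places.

Iterate (Newton) starting at β = 0.5:
  β = 0.500: g = -0.0240, g' = -1.015 → β = 0.476
Converged at β = 0.476.
Compositions from xᵢ = zᵢ/(1+β(Kᵢ−1)), yᵢ = Kᵢxᵢ:
  1: x = 0.272, y = 0.774
  2: x = 0.728, y = 0.226

β = 0.476, x_1 = 0.272, y_1 = 0.774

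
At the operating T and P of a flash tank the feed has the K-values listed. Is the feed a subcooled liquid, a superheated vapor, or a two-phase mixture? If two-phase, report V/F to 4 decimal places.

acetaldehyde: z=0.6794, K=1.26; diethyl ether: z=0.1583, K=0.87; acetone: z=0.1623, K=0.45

two-phase, V/F = 0.5811

ΣzᵢKᵢ = 1.0668; Σzᵢ/Kᵢ = 1.0818.
Both exceed 1, so a two-phase solution exists.
Let ψ = V/F and solve Σ zᵢ(Kᵢ−1)/(1+ψ(Kᵢ−1)) = 0.
Newton–Raphson from ψ = 0.67:
  ψ = 0.6700: g = -0.01346, g' = -0.1596 → ψ = 0.5857
  ψ = 0.5857: g = -0.00066, g' = -0.1446 → ψ = 0.5811
Converged at ψ = 0.5811.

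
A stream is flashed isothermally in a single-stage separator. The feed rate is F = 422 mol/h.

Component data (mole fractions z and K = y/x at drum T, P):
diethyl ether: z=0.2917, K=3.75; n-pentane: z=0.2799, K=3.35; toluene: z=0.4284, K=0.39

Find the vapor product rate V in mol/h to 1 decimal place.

V = 324.4 mol/h

Rachford–Rice: g(V/F) = Σ zᵢ(Kᵢ−1)/(1+V/F(Kᵢ−1)) = 0.
Check two-phase: ΣzᵢKᵢ = 2.1986 > 1 and Σzᵢ/Kᵢ = 1.2598 > 1, so g(0) = 1.1986 > 0 and g(1) = -0.2598 < 0.
Newton iteration, V/F⁰ = 0.56:
  V/F = 0.5600: g = 0.20292, g' = -0.9978 → V/F = 0.7634
  V/F = 0.7634: g = 0.00521, g' = -0.9860 → V/F = 0.7686
Converged at V/F = 0.7686.
Then V = V/F·F = 0.7686·422 = 324.4 mol/h and L = F − V = 97.6 mol/h.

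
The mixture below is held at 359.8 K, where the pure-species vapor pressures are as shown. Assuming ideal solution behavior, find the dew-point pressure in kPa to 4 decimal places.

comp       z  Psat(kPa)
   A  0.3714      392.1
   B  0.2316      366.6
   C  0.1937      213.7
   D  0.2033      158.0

At the dew point ψ → 1, so Σzᵢ/Kᵢ = 1 with Kᵢ = Pᵢˢᵃᵗ/P ⇒ 1/P = Σzᵢ/Pᵢˢᵃᵗ.
1/P = 0.3714/392.1 + 0.2316/366.6 + 0.1937/213.7 + 0.2033/158.0 = 0.0037721 ⇒ P = 265.1058 kPa

Pdew = 265.1058 kPa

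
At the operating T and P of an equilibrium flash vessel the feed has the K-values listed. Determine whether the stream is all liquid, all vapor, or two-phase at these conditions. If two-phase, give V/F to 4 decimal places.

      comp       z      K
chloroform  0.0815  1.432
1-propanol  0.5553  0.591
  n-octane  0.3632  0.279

all liquid

ΣzᵢKᵢ = 0.5462; Σzᵢ/Kᵢ = 2.2983.
Since ΣzᵢKᵢ < 1 the mixture is below its bubble point — single liquid phase.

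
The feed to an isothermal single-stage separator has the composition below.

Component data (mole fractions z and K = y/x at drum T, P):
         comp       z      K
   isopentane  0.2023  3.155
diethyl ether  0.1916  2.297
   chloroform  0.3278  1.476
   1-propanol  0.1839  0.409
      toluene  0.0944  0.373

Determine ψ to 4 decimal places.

ψ = 0.9059

Material balance + equilibrium reduce to Σ zᵢ(Kᵢ−1)/(1+ψ(Kᵢ−1)) = 0.
Feasibility: ΣzᵢKᵢ = 1.6726, Σzᵢ/Kᵢ = 1.0723 — both > 1, two phases present.
Iterate (Newton) starting at ψ = 0.39:
  ψ = 0.3900: g = 0.31392, g' = -0.6458 → ψ = 0.8761
  ψ = 0.8761: g = 0.02070, g' = -0.6792 → ψ = 0.9065
  ψ = 0.9065: g = -0.00045, g' = -0.7093 → ψ = 0.9059
Converged at ψ = 0.9059.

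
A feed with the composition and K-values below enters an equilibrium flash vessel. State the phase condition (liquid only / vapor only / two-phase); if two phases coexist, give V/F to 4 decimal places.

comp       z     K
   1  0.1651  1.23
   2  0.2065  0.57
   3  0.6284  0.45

ΣzᵢKᵢ = 0.6036; Σzᵢ/Kᵢ = 1.8930.
Since ΣzᵢKᵢ < 1 the mixture is below its bubble point — single liquid phase.

liquid only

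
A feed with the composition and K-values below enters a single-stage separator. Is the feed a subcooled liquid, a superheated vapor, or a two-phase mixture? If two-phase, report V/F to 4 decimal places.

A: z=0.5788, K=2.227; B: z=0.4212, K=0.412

ΣzᵢKᵢ = 1.4625; Σzᵢ/Kᵢ = 1.2822.
Both exceed 1, so a two-phase solution exists.
Rachford–Rice: g(ψ) = Σ zᵢ(Kᵢ−1)/(1+ψ(Kᵢ−1)) = 0.
Newton–Raphson from ψ = 0.69:
  ψ = 0.6900: g = -0.03216, g' = -0.6679 → ψ = 0.6418
  ψ = 0.6418: g = -0.00050, g' = -0.6484 → ψ = 0.6411
Converged at ψ = 0.6411.

two-phase, V/F = 0.6411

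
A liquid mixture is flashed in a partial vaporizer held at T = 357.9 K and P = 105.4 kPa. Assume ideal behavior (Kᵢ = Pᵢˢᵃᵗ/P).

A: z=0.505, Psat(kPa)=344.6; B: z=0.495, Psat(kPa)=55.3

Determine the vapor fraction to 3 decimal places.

ψ = 0.844

Raoult's law: Kᵢ = Pᵢˢᵃᵗ/P = Pᵢˢᵃᵗ/105.4.
  K_A = 344.6/105.4 = 3.26945, K_B = 55.3/105.4 = 0.52467
Material balance + equilibrium reduce to Σ zᵢ(Kᵢ−1)/(1+ψ(Kᵢ−1)) = 0.
g(0) = ΣzᵢKᵢ − 1 = 0.911 and g(1) = 1 − Σzᵢ/Kᵢ = -0.098, so a root lies in (0, 1).
Binary case is linear: z₁(K₁−1)(1+ψ(K₂−1)) + z₂(K₂−1)(1+ψ(K₁−1)) = 0
⇒ ψ = [z₁(K₁−1)+z₂(K₂−1)] / [−(K₁−1)(K₂−1)] = 0.9108/1.0787 = 0.844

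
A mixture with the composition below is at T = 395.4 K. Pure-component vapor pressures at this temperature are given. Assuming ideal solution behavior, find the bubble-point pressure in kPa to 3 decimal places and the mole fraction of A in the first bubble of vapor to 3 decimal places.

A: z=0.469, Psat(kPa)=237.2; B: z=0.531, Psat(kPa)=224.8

At the bubble point ψ → 0, so ΣzᵢKᵢ = 1 with Kᵢ = Pᵢˢᵃᵗ/P ⇒ P = ΣzᵢPᵢˢᵃᵗ.
P = 0.469·237.2 + 0.531·224.8 = 230.616 kPa
yᵢ = zᵢPᵢˢᵃᵗ/P ⇒ y_A = 0.469·237.2/230.616 = 0.482

Pbub = 230.616 kPa, y_A = 0.482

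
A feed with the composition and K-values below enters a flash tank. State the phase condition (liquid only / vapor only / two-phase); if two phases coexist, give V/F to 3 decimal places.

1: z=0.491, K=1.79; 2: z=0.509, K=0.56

two-phase, V/F = 0.472

ΣzᵢKᵢ = 1.164; Σzᵢ/Kᵢ = 1.183.
Both exceed 1, so a two-phase solution exists.
Let ψ = V/F and solve Σ zᵢ(Kᵢ−1)/(1+ψ(Kᵢ−1)) = 0.
Binary case is linear: z₁(K₁−1)(1+ψ(K₂−1)) + z₂(K₂−1)(1+ψ(K₁−1)) = 0
⇒ ψ = [z₁(K₁−1)+z₂(K₂−1)] / [−(K₁−1)(K₂−1)] = 0.1639/0.3476 = 0.472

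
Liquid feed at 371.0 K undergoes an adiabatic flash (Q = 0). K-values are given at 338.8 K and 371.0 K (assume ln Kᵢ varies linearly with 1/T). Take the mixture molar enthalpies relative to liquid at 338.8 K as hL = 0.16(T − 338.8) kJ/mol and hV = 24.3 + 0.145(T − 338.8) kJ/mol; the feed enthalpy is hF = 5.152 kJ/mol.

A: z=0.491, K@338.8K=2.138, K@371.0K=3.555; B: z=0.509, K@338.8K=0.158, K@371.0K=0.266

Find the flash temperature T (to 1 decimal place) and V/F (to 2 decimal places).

Adiabatic flash: solve Rachford–Rice at each trial T, then check hF = ψ·hV(T) + (1−ψ)·hL(T).
  T = 338.8 K: K = (2.138, 0.158), RR gives ψ = 0.136, H_out = 3.301 kJ/mol
  T = 371.0 K: K = (3.555, 0.266), RR gives ψ = 0.470, H_out = 16.339 kJ/mol
  T = 354.9 K: K = (2.789, 0.207), RR gives ψ = 0.335, H_out = 10.635 kJ/mol
  T = 346.9 K: K = (2.451, 0.182), RR gives ψ = 0.249, H_out = 7.326 kJ/mol
  T = 342.9 K: K = (2.293, 0.170), RR gives ψ = 0.198, H_out = 5.450 kJ/mol
  T = 340.9 K: K = (2.217, 0.164), RR gives ψ = 0.169, H_out = 4.435 kJ/mol
Linear interpolation between T = 340.9 (H_out = 4.435) and T = 342.9 (H_out = 5.450) on hF = 5.152 gives T ≈ 342.3 K, at which ψ = 0.19.

T = 342.3 K, V/F = 0.19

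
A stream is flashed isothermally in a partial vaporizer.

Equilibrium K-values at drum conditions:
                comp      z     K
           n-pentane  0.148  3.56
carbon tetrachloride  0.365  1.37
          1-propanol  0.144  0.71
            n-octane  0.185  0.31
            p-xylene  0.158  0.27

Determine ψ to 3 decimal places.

Iterate (Newton) starting at ψ = 0.5:
  ψ = 0.500: g = -0.1452, g' = -0.653 → ψ = 0.278
  ψ = 0.278: g = -0.0040, g' = -0.654 → ψ = 0.271
Converged at ψ = 0.271.

ψ = 0.271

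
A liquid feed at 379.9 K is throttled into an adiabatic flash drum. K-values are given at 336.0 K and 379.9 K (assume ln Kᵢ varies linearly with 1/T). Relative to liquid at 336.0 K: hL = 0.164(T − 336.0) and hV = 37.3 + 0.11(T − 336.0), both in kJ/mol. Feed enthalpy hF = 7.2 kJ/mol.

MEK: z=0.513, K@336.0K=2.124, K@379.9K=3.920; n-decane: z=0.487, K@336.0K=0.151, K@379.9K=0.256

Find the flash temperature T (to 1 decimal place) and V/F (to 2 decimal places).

Adiabatic flash: solve Rachford–Rice at each trial T, then check hF = ψ·hV(T) + (1−ψ)·hL(T).
  T = 336.0 K: K = (2.124, 0.151), RR gives ψ = 0.171, H_out = 6.377 kJ/mol
  T = 379.9 K: K = (3.920, 0.256), RR gives ψ = 0.523, H_out = 25.458 kJ/mol
  T = 357.9 K: K = (2.938, 0.200), RR gives ψ = 0.390, H_out = 17.668 kJ/mol
  T = 346.9 K: K = (2.509, 0.174), RR gives ψ = 0.299, H_out = 12.749 kJ/mol
  T = 341.4 K: K = (2.310, 0.162), RR gives ψ = 0.241, H_out = 9.790 kJ/mol
  T = 338.7 K: K = (2.216, 0.157), RR gives ψ = 0.208, H_out = 8.158 kJ/mol
  T = 337.4 K: K = (2.171, 0.154), RR gives ψ = 0.191, H_out = 7.321 kJ/mol
Linear interpolation between T = 336.0 (H_out = 6.377) and T = 337.4 (H_out = 7.321) on hF = 7.2 gives T ≈ 337.2 K, at which ψ = 0.19.

T = 337.2 K, V/F = 0.19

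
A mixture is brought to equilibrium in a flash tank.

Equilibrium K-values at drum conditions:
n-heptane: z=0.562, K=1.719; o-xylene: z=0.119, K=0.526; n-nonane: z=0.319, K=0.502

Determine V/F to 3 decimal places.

Rachford–Rice: g(V/F) = Σ zᵢ(Kᵢ−1)/(1+V/F(Kᵢ−1)) = 0.
Check two-phase: ΣzᵢKᵢ = 1.189 > 1 and Σzᵢ/Kᵢ = 1.189 > 1, so g(0) = 0.189 > 0 and g(1) = -0.189 < 0.
Newton iteration, V/F⁰ = 0.5:
  V/F = 0.500: g = 0.0118, g' = -0.343 → V/F = 0.534
Converged at V/F = 0.534.

V/F = 0.534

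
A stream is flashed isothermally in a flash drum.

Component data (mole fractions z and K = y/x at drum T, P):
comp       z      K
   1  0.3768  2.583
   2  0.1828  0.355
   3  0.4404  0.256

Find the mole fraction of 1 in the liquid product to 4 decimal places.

x_1 = 0.3112

Iterate (Newton) starting at V/F = 0.5:
  V/F = 0.5000: g = -0.36283, g' = -1.0780 → V/F = 0.1634
  V/F = 0.1634: g = -0.03093, g' = -1.0069 → V/F = 0.1327
  V/F = 0.1327: g = 0.00043, g' = -1.0359 → V/F = 0.1331
Converged at V/F = 0.1331.
Compositions from xᵢ = zᵢ/(1+V/F(Kᵢ−1)), yᵢ = Kᵢxᵢ:
  1: x = 0.3112, y = 0.8039
  2: x = 0.2000, y = 0.0710
  3: x = 0.4888, y = 0.1251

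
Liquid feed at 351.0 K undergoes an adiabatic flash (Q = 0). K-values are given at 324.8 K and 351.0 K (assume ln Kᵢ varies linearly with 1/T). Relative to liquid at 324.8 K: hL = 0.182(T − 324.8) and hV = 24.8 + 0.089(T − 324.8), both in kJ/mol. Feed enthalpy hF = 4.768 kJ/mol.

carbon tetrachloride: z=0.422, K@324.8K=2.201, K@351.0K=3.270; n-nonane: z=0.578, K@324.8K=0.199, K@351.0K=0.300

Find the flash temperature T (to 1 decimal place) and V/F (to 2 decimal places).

T = 331.6 K, V/F = 0.15

Adiabatic flash: solve Rachford–Rice at each trial T, then check hF = ψ·hV(T) + (1−ψ)·hL(T).
  T = 324.8 K: K = (2.201, 0.199), RR gives ψ = 0.046, H_out = 1.130 kJ/mol
  T = 351.0 K: K = (3.270, 0.300), RR gives ψ = 0.348, H_out = 12.556 kJ/mol
  T = 337.9 K: K = (2.703, 0.246), RR gives ψ = 0.221, H_out = 7.586 kJ/mol
  T = 331.4 K: K = (2.446, 0.222), RR gives ψ = 0.143, H_out = 4.654 kJ/mol
  T = 334.6 K: K = (2.571, 0.234), RR gives ψ = 0.183, H_out = 6.151 kJ/mol
  T = 333.0 K: K = (2.508, 0.228), RR gives ψ = 0.163, H_out = 5.417 kJ/mol
Linear interpolation between T = 331.4 (H_out = 4.654) and T = 333.0 (H_out = 5.417) on hF = 4.768 gives T ≈ 331.6 K, at which ψ = 0.15.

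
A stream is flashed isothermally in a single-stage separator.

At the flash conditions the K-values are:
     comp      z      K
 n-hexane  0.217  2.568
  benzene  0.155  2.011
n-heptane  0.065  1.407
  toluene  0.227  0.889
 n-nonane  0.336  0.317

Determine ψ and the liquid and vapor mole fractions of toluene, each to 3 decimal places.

Material balance + equilibrium reduce to Σ zᵢ(Kᵢ−1)/(1+ψ(Kᵢ−1)) = 0.
g(0) = ΣzᵢKᵢ − 1 = 0.269 and g(1) = 1 − Σzᵢ/Kᵢ = -0.523, so a root lies in (0, 1).
Newton iteration, ψ⁰ = 0.62:
  ψ = 0.620: g = -0.1351, g' = -0.679 → ψ = 0.421
  ψ = 0.421: g = -0.0110, g' = -0.591 → ψ = 0.402
Converged at ψ = 0.402.
Compositions from xᵢ = zᵢ/(1+ψ(Kᵢ−1)), yᵢ = Kᵢxᵢ:
  n-hexane: x = 0.133, y = 0.342
  benzene: x = 0.110, y = 0.222
  n-heptane: x = 0.056, y = 0.079
  toluene: x = 0.238, y = 0.211
  n-nonane: x = 0.463, y = 0.147

ψ = 0.402, x_toluene = 0.238, y_toluene = 0.211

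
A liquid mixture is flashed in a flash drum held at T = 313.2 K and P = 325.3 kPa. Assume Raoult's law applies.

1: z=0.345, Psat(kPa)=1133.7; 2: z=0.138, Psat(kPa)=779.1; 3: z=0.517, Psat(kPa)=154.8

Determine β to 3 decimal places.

Raoult's law: Kᵢ = Pᵢˢᵃᵗ/P = Pᵢˢᵃᵗ/325.3.
  K_1 = 1133.7/325.3 = 3.48509, K_2 = 779.1/325.3 = 2.39502, K_3 = 154.8/325.3 = 0.47587
Rachford–Rice: g(β) = Σ zᵢ(Kᵢ−1)/(1+β(Kᵢ−1)) = 0.
g(0) = ΣzᵢKᵢ − 1 = 0.779 and g(1) = 1 − Σzᵢ/Kᵢ = -0.243, so a root lies in (0, 1).
Newton–Raphson from β = 0.5:
  β = 0.500: g = 0.1285, g' = -0.778 → β = 0.665
  β = 0.665: g = 0.0069, g' = -0.710 → β = 0.675
Converged at β = 0.675.

β = 0.675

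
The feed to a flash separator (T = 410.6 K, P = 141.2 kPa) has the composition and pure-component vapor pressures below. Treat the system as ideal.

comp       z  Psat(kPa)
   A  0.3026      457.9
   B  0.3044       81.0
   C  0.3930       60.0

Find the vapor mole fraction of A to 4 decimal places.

y_A = 0.6026

Raoult's law: Kᵢ = Pᵢˢᵃᵗ/P = Pᵢˢᵃᵗ/141.2.
  K_A = 457.9/141.2 = 3.242918, K_B = 81.0/141.2 = 0.573654, K_C = 60.0/141.2 = 0.424929
Newton iteration, V/F⁰ = 0.55:
  V/F = 0.5500: g = -0.19622, g' = -0.6776 → V/F = 0.2604
  V/F = 0.2604: g = 0.01667, g' = -0.8565 → V/F = 0.2799
  V/F = 0.2799: g = 0.00026, g' = -0.8305 → V/F = 0.2802
Converged at V/F = 0.2802.
Compositions from xᵢ = zᵢ/(1+V/F(Kᵢ−1)), yᵢ = Kᵢxᵢ:
  A: x = 0.1858, y = 0.6026
  B: x = 0.3457, y = 0.1983
  C: x = 0.4685, y = 0.1991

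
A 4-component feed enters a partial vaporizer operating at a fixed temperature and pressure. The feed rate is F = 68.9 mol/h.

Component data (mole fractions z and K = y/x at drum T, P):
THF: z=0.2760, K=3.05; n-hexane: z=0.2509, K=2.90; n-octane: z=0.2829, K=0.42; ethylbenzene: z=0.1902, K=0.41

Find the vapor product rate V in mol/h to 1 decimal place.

V = 45.7 mol/h

Material balance + equilibrium reduce to Σ zᵢ(Kᵢ−1)/(1+ψ(Kᵢ−1)) = 0.
g(0) = ΣzᵢKᵢ − 1 = 0.7662 and g(1) = 1 − Σzᵢ/Kᵢ = -0.3145, so a root lies in (0, 1).
Iterate (Newton) starting at ψ = 0.5:
  ψ = 0.5000: g = 0.13360, g' = -0.8431 → ψ = 0.6585
  ψ = 0.6585: g = 0.00357, g' = -0.8150 → ψ = 0.6628
Converged at ψ = 0.6628.
Then V = ψ·F = 0.6628·68.9 = 45.7 mol/h and L = F − V = 23.2 mol/h.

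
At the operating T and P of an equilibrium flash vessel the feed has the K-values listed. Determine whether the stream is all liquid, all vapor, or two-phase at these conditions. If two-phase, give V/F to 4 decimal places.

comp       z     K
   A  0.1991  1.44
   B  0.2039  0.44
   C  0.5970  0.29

all liquid

ΣzᵢKᵢ = 0.5495; Σzᵢ/Kᵢ = 2.6603.
Since ΣzᵢKᵢ < 1 the mixture is below its bubble point — single liquid phase.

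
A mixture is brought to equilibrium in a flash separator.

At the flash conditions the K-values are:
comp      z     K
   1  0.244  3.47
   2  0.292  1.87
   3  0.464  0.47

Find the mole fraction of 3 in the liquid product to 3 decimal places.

x_3 = 0.725

Rachford–Rice: g(ψ) = Σ zᵢ(Kᵢ−1)/(1+ψ(Kᵢ−1)) = 0.
g(0) = ΣzᵢKᵢ − 1 = 0.611 and g(1) = 1 − Σzᵢ/Kᵢ = -0.214, so a root lies in (0, 1).
Iterate (Newton) starting at ψ = 0.5:
  ψ = 0.500: g = 0.1121, g' = -0.647 → ψ = 0.673
  ψ = 0.673: g = 0.0041, g' = -0.613 → ψ = 0.680
Converged at ψ = 0.680.
Compositions from xᵢ = zᵢ/(1+ψ(Kᵢ−1)), yᵢ = Kᵢxᵢ:
  1: x = 0.091, y = 0.316
  2: x = 0.183, y = 0.343
  3: x = 0.725, y = 0.341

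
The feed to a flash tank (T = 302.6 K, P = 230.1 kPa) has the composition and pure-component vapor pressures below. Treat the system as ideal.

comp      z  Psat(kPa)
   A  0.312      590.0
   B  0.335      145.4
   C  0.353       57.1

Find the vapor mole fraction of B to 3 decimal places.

Raoult's law: Kᵢ = Pᵢˢᵃᵗ/P = Pᵢˢᵃᵗ/230.1.
  K_A = 590.0/230.1 = 2.56410, K_B = 145.4/230.1 = 0.63190, K_C = 57.1/230.1 = 0.24815
Material balance + equilibrium reduce to Σ zᵢ(Kᵢ−1)/(1+V/F(Kᵢ−1)) = 0.
Feasibility: ΣzᵢKᵢ = 1.099, Σzᵢ/Kᵢ = 2.074 — both > 1, two phases present.
Newton–Raphson from V/F = 0.46:
  V/F = 0.460: g = -0.2704, g' = -0.790 → V/F = 0.118
  V/F = 0.118: g = -0.0081, g' = -0.834 → V/F = 0.108
Converged at V/F = 0.108.
Compositions from xᵢ = zᵢ/(1+V/F(Kᵢ−1)), yᵢ = Kᵢxᵢ:
  A: x = 0.267, y = 0.684
  B: x = 0.349, y = 0.220
  C: x = 0.384, y = 0.095

y_B = 0.220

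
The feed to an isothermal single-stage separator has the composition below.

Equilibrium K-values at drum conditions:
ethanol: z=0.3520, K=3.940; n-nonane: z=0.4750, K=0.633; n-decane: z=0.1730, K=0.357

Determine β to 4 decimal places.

Let β = V/F and solve Σ zᵢ(Kᵢ−1)/(1+β(Kᵢ−1)) = 0.
Feasibility: ΣzᵢKᵢ = 1.7493, Σzᵢ/Kᵢ = 1.3243 — both > 1, two phases present.
Newton–Raphson from β = 0.5:
  β = 0.5000: g = 0.04153, g' = -0.7500 → β = 0.5554
  β = 0.5554: g = 0.00110, g' = -0.7129 → β = 0.5569
Converged at β = 0.5569.

β = 0.5569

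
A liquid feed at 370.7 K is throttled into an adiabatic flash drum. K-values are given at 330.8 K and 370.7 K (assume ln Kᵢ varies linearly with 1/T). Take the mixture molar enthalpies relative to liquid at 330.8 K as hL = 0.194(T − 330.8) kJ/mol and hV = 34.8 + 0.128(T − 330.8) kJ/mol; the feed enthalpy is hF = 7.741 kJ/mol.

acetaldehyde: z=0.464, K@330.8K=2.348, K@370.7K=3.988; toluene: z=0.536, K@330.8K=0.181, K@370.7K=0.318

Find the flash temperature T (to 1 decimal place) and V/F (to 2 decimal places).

Adiabatic flash: solve Rachford–Rice at each trial T, then check hF = ψ·hV(T) + (1−ψ)·hL(T).
  T = 330.8 K: K = (2.348, 0.181), RR gives ψ = 0.169, H_out = 5.878 kJ/mol
  T = 370.7 K: K = (3.988, 0.318), RR gives ψ = 0.501, H_out = 23.855 kJ/mol
  T = 350.8 K: K = (3.109, 0.244), RR gives ψ = 0.360, H_out = 15.917 kJ/mol
  T = 340.8 K: K = (2.713, 0.211), RR gives ψ = 0.275, H_out = 11.335 kJ/mol
  T = 335.8 K: K = (2.527, 0.196), RR gives ψ = 0.226, H_out = 8.752 kJ/mol
  T = 333.3 K: K = (2.436, 0.188), RR gives ψ = 0.198, H_out = 7.357 kJ/mol
  T = 334.6 K: K = (2.483, 0.192), RR gives ψ = 0.213, H_out = 8.092 kJ/mol
Linear interpolation between T = 333.3 (H_out = 7.357) and T = 334.6 (H_out = 8.092) on hF = 7.741 gives T ≈ 334.0 K, at which ψ = 0.21.

T = 334.0 K, V/F = 0.21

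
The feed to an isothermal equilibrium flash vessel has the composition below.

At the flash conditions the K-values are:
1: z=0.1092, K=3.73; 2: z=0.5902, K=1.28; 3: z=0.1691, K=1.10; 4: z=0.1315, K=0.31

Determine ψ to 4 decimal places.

ψ = 0.8893

Let ψ = V/F and solve Σ zᵢ(Kᵢ−1)/(1+ψ(Kᵢ−1)) = 0.
Feasibility: ΣzᵢKᵢ = 1.3895, Σzᵢ/Kᵢ = 1.0683 — both > 1, two phases present.
Iterate (Newton) starting at ψ = 0.45:
  ψ = 0.4500: g = 0.16512, g' = -0.3336 → ψ = 0.9450
  ψ = 0.9450: g = -0.03134, g' = -0.6109 → ψ = 0.8937
  ψ = 0.8937: g = -0.00230, g' = -0.5258 → ψ = 0.8893
Converged at ψ = 0.8893.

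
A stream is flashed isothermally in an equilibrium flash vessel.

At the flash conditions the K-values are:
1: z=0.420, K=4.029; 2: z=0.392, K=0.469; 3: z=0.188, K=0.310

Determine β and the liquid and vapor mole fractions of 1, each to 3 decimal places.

β = 0.524, x_1 = 0.162, y_1 = 0.654

Iterate (Newton) starting at β = 0.5:
  β = 0.500: g = 0.0245, g' = -1.023 → β = 0.524
Converged at β = 0.524.
Compositions from xᵢ = zᵢ/(1+β(Kᵢ−1)), yᵢ = Kᵢxᵢ:
  1: x = 0.162, y = 0.654
  2: x = 0.543, y = 0.255
  3: x = 0.295, y = 0.091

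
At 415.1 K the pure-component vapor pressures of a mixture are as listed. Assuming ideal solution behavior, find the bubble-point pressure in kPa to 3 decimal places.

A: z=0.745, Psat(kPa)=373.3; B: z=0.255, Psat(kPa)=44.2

At the bubble point ψ → 0, so ΣzᵢKᵢ = 1 with Kᵢ = Pᵢˢᵃᵗ/P ⇒ P = ΣzᵢPᵢˢᵃᵗ.
P = 0.745·373.3 + 0.255·44.2 = 289.380 kPa

Pbub = 289.380 kPa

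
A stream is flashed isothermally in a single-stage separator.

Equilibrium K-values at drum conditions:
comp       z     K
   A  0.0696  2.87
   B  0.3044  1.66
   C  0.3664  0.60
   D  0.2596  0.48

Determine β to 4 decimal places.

Material balance + equilibrium reduce to Σ zᵢ(Kᵢ−1)/(1+β(Kᵢ−1)) = 0.
g(0) = ΣzᵢKᵢ − 1 = 0.0495 and g(1) = 1 − Σzᵢ/Kᵢ = -0.3591, so a root lies in (0, 1).
Iterate (Newton) starting at β = 0.46:
  β = 0.4600: g = -0.13296, g' = -0.3577 → β = 0.0883
  β = 0.0883: g = 0.00815, g' = -0.4378 → β = 0.1069
  β = 0.1069: g = 0.00010, g' = -0.4274 → β = 0.1071
Converged at β = 0.1071.

β = 0.1071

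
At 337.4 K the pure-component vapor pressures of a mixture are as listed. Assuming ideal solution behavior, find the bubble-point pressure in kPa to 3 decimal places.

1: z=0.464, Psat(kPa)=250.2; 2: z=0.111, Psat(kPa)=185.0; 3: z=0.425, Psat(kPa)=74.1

At the bubble point ψ → 0, so ΣzᵢKᵢ = 1 with Kᵢ = Pᵢˢᵃᵗ/P ⇒ P = ΣzᵢPᵢˢᵃᵗ.
P = 0.464·250.2 + 0.111·185.0 + 0.425·74.1 = 168.120 kPa

Pbub = 168.120 kPa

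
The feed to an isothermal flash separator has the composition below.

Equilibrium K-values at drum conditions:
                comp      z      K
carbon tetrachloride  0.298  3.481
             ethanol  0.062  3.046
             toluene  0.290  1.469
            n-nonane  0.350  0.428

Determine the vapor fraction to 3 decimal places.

Let ψ = V/F and solve Σ zᵢ(Kᵢ−1)/(1+ψ(Kᵢ−1)) = 0.
g(0) = ΣzᵢKᵢ − 1 = 0.802 and g(1) = 1 − Σzᵢ/Kᵢ = -0.121, so a root lies in (0, 1).
Iterate (Newton) starting at ψ = 0.57:
  ψ = 0.570: g = 0.1751, g' = -0.662 → ψ = 0.835
  ψ = 0.835: g = 0.0023, g' = -0.682 → ψ = 0.838
Converged at ψ = 0.838.

ψ = 0.838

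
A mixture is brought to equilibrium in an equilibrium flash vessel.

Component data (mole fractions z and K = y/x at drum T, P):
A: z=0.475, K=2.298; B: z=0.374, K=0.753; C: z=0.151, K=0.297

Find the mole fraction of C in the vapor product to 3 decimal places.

Newton iteration, ψ⁰ = 0.57:
  ψ = 0.570: g = 0.0697, g' = -0.503 → ψ = 0.709
  ψ = 0.709: g = -0.0023, g' = -0.547 → ψ = 0.704
Converged at ψ = 0.704.
Compositions from xᵢ = zᵢ/(1+ψ(Kᵢ−1)), yᵢ = Kᵢxᵢ:
  A: x = 0.248, y = 0.570
  B: x = 0.453, y = 0.341
  C: x = 0.299, y = 0.089

y_C = 0.089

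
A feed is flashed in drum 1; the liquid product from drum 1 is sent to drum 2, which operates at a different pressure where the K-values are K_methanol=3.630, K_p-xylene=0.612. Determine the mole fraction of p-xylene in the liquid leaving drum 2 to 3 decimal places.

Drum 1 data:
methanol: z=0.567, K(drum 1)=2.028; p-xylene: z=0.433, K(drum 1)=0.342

Drum 1:
Binary case is linear: z₁(K₁−1)(1+ψ₁(K₂−1)) + z₂(K₂−1)(1+ψ₁(K₁−1)) = 0
⇒ ψ₁ = [z₁(K₁−1)+z₂(K₂−1)] / [−(K₁−1)(K₂−1)] = 0.2980/0.6764 = 0.440
Drum-1 compositions:
  methanol: x = 0.390, y = 0.791
  p-xylene: x = 0.610, y = 0.209
Drum-2 feed = drum-1 liquid: z₂ = (0.3903, 0.6097).
Drum 2:
Material balance + equilibrium reduce to Σ zᵢ(Kᵢ−1)/(1+ψ₂(Kᵢ−1)) = 0.
g(0) = ΣzᵢKᵢ − 1 = 0.790 and g(1) = 1 − Σzᵢ/Kᵢ = -0.104, so a root lies in (0, 1).
Binary case is linear: z₁(K₁−1)(1+ψ₂(K₂−1)) + z₂(K₂−1)(1+ψ₂(K₁−1)) = 0
⇒ ψ₂ = [z₁(K₁−1)+z₂(K₂−1)] / [−(K₁−1)(K₂−1)] = 0.7898/1.0204 = 0.774
  methanol: x = 0.129, y = 0.467
  p-xylene: x = 0.871, y = 0.533

x_p-xylene (drum 2) = 0.871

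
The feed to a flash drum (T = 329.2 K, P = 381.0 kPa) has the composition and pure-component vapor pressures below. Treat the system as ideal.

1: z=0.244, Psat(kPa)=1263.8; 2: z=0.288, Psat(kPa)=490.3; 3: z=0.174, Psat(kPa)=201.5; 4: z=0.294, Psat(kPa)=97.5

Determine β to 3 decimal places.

β = 0.341

Raoult's law: Kᵢ = Pᵢˢᵃᵗ/P = Pᵢˢᵃᵗ/381.0.
  K_1 = 1263.8/381.0 = 3.31706, K_2 = 490.3/381.0 = 1.28688, K_3 = 201.5/381.0 = 0.52887, K_4 = 97.5/381.0 = 0.25591
Rachford–Rice: g(β) = Σ zᵢ(Kᵢ−1)/(1+β(Kᵢ−1)) = 0.
Feasibility: ΣzᵢKᵢ = 1.347, Σzᵢ/Kᵢ = 1.775 — both > 1, two phases present.
Iterate (Newton) starting at β = 0.64:
  β = 0.640: g = -0.2375, g' = -0.902 → β = 0.377
  β = 0.377: g = -0.0272, g' = -0.764 → β = 0.341
Converged at β = 0.341.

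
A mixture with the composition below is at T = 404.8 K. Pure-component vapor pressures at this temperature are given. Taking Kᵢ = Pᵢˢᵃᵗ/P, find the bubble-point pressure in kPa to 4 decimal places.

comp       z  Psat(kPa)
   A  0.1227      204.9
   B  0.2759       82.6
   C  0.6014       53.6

At the bubble point ψ → 0, so ΣzᵢKᵢ = 1 with Kᵢ = Pᵢˢᵃᵗ/P ⇒ P = ΣzᵢPᵢˢᵃᵗ.
P = 0.1227·204.9 + 0.2759·82.6 + 0.6014·53.6 = 80.1656 kPa

Pbub = 80.1656 kPa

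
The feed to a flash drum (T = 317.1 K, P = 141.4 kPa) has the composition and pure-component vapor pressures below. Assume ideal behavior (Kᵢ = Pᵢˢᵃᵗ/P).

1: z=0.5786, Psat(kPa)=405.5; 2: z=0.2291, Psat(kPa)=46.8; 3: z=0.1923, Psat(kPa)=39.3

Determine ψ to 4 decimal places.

Raoult's law: Kᵢ = Pᵢˢᵃᵗ/P = Pᵢˢᵃᵗ/141.4.
  K_1 = 405.5/141.4 = 2.867751, K_2 = 46.8/141.4 = 0.330976, K_3 = 39.3/141.4 = 0.277935
Rachford–Rice: g(ψ) = Σ zᵢ(Kᵢ−1)/(1+ψ(Kᵢ−1)) = 0.
g(0) = ΣzᵢKᵢ − 1 = 0.7886 and g(1) = 1 − Σzᵢ/Kᵢ = -0.5858, so a root lies in (0, 1).
Newton iteration, ψ⁰ = 0.5:
  ψ = 0.5000: g = 0.11119, g' = -1.0168 → ψ = 0.6094
  ψ = 0.6094: g = -0.00128, g' = -1.0535 → ψ = 0.6081
Converged at ψ = 0.6081.

ψ = 0.6081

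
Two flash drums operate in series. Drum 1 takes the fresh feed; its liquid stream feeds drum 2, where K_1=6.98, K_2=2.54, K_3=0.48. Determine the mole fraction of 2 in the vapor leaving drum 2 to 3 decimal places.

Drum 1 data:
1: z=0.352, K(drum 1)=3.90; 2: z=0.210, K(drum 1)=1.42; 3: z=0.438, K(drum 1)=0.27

y_2 (drum 2) = 0.281

Drum 1:
Newton–Raphson from ψ₁ = 0.5:
  ψ₁ = 0.500: g = -0.0140, g' = -1.097 → ψ₁ = 0.487
Converged at ψ₁ = 0.487.
Drum-1 compositions:
  1: x = 0.146, y = 0.569
  2: x = 0.174, y = 0.248
  3: x = 0.680, y = 0.184
Drum-2 feed = drum-1 liquid: z₂ = (0.1459, 0.1743, 0.6798).
Drum 2:
Let ψ₂ = V/F and solve Σ zᵢ(Kᵢ−1)/(1+ψ₂(Kᵢ−1)) = 0.
g(0) = ΣzᵢKᵢ − 1 = 0.787 and g(1) = 1 − Σzᵢ/Kᵢ = -0.506, so a root lies in (0, 1).
Iterate (Newton) starting at ψ₂ = 0.59:
  ψ₂ = 0.590: g = -0.1766, g' = -0.750 → ψ₂ = 0.355
  ψ₂ = 0.355: g = 0.0198, g' = -0.985 → ψ₂ = 0.375
Converged at ψ₂ = 0.375.
  1: x = 0.045, y = 0.314
  2: x = 0.110, y = 0.281
  3: x = 0.845, y = 0.405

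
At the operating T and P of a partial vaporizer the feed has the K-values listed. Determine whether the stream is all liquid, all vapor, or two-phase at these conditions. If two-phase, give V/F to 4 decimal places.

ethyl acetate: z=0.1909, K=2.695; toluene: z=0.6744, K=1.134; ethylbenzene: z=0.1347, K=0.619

ΣzᵢKᵢ = 1.3626; Σzᵢ/Kᵢ = 0.8832.
Since Σzᵢ/Kᵢ < 1 the mixture is above its dew point — single vapor phase.

all vapor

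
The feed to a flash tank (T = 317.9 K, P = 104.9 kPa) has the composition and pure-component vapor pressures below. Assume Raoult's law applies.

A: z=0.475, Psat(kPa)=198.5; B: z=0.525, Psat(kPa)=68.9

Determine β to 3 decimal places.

β = 0.796

Raoult's law: Kᵢ = Pᵢˢᵃᵗ/P = Pᵢˢᵃᵗ/104.9.
  K_A = 198.5/104.9 = 1.89228, K_B = 68.9/104.9 = 0.65682
Newton–Raphson from β = 0.51:
  β = 0.510: g = 0.0729, g' = -0.269 → β = 0.780
  β = 0.780: g = 0.0038, g' = -0.247 → β = 0.796
Converged at β = 0.796.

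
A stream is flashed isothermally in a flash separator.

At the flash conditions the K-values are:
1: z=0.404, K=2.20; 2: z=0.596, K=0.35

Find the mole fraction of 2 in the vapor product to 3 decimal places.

Rachford–Rice: g(ψ) = Σ zᵢ(Kᵢ−1)/(1+ψ(Kᵢ−1)) = 0.
g(0) = ΣzᵢKᵢ − 1 = 0.097 and g(1) = 1 − Σzᵢ/Kᵢ = -0.886, so a root lies in (0, 1).
Iterate (Newton) starting at ψ = 0.5:
  ψ = 0.500: g = -0.2709, g' = -0.780 → ψ = 0.153
  ψ = 0.153: g = -0.0203, g' = -0.726 → ψ = 0.125
Converged at ψ = 0.125.
Compositions from xᵢ = zᵢ/(1+ψ(Kᵢ−1)), yᵢ = Kᵢxᵢ:
  1: x = 0.351, y = 0.773
  2: x = 0.649, y = 0.227

y_2 = 0.227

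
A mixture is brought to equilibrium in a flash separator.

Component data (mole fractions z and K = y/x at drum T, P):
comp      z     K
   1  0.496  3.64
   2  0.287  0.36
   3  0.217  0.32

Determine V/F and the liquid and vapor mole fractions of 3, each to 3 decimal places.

Material balance + equilibrium reduce to Σ zᵢ(Kᵢ−1)/(1+V/F(Kᵢ−1)) = 0.
Feasibility: ΣzᵢKᵢ = 1.978, Σzᵢ/Kᵢ = 1.612 — both > 1, two phases present.
Newton iteration, V/F⁰ = 0.5:
  V/F = 0.500: g = 0.0707, g' = -1.127 → V/F = 0.563
Converged at V/F = 0.563.
Compositions from xᵢ = zᵢ/(1+V/F(Kᵢ−1)), yᵢ = Kᵢxᵢ:
  1: x = 0.199, y = 0.726
  2: x = 0.449, y = 0.162
  3: x = 0.352, y = 0.113

V/F = 0.563, x_3 = 0.352, y_3 = 0.113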